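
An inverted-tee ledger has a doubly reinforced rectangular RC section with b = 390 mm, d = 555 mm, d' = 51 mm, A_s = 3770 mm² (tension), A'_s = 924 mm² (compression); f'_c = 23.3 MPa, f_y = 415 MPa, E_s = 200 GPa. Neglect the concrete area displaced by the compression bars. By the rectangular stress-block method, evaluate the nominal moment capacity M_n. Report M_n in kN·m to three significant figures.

Assume both tension and compression steel yield.
Net tension couple steel: A_s − A'_s = 2846 mm².
a = (A_s − A'_s) f_y / (0.85 f'_c b) = 1181090/(0.85 × 23.3 × 390) = 152.91 mm.
c = a/β₁ = 152.91/0.85 = 179.89 mm; ε'_s = 0.003(c − d')/c = 0.0021 ≥ f_y/E_s = 0.0021, so compression steel does yield.
M_n = (A_s − A'_s) f_y (d − a/2) + A'_s f_y (d − d') = [1181090 × (555 − 76.455) + 383460 × (555 − 51)] × 10⁻⁶ = 565.20 + 193.26 = 758.46 kN·m.

M_n ≈ 758 kN·m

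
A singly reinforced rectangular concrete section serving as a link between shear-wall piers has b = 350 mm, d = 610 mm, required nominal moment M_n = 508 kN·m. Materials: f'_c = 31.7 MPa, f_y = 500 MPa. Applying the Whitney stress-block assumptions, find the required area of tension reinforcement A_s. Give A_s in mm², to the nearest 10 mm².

A_s ≈ 1810 mm²

With M_n = 0.85 f'_c a b (d − a/2), solve the quadratic for a:
a = d − √(d² − 2M_n/(0.85 f'_c b)) = 610 − √(610² − 2 × 508×10⁶/(0.85 × 31.7 × 350)) = 95.83 mm.
A_s = 0.85 f'_c a b / f_y = 0.85 × 31.7 × 95.83 × 350 / 500 = 1807.5 mm².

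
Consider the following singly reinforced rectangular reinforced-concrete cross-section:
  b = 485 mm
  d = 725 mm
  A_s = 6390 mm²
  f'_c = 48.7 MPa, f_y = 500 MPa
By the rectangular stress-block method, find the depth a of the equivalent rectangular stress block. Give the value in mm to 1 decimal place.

a ≈ 159.1 mm

T = A_s f_y = 6390 × 500 = 3195000 N = 3195 kN.
Setting C = 0.85 f'_c a b equal to T: a = 3195000/(0.85 × 48.7 × 485) = 159.1 mm.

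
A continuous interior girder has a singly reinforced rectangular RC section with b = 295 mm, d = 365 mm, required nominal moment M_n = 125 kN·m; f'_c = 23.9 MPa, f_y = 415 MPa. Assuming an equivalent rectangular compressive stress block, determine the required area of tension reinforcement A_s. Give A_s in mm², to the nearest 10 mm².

A_s ≈ 900 mm²

With M_n = 0.85 f'_c a b (d − a/2), solve the quadratic for a:
a = d − √(d² − 2M_n/(0.85 f'_c b)) = 365 − √(365² − 2 × 125×10⁶/(0.85 × 23.9 × 295)) = 62.50 mm.
A_s = 0.85 f'_c a b / f_y = 0.85 × 23.9 × 62.50 × 295 / 415 = 902.5 mm².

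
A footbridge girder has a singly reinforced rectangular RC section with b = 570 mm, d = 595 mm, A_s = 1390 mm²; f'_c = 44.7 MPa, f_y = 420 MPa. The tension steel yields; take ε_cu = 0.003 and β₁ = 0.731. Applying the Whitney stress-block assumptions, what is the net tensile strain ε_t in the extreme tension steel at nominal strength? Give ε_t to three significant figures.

ε_t ≈ 0.0454

a = A_s f_y/(0.85 f'_c b) = 26.96 mm.
β₁ = 0.731, so c = a/β₁ = 26.96/0.731 = 36.88 mm.
From the linear strain diagram with ε_cu = 0.003: ε_t = 0.003 (d − c)/c = 0.003 × (595 − 36.88)/36.88 = 0.0454.
Since ε_t ≥ 0.005, the section is tension-controlled.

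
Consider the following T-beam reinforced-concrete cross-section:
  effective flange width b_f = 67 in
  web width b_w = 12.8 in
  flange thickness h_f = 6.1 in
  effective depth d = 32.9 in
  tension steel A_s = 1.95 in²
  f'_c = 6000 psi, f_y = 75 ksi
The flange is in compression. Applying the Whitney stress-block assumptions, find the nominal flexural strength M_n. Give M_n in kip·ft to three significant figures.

Tension: T = A_s f_y = 1.95 × 75 = 146.25 kips.
Try a within the flange: a = T/(0.85 f'_c b_f) = 146.25/(0.85 × 6 × 67) = 0.428 in.
Since a = 0.428 ≤ h_f = 6.1 in, the stress block lies entirely in the flange; analyse as a rectangular beam of width b_f.
M_n = T(d − a/2) = 146.25 × (32.9 − 0.214) = 4780.3 kip·in.
M_n = 4780.3/12 = 398.36 kip·ft.

M_n ≈ 398 kip·ft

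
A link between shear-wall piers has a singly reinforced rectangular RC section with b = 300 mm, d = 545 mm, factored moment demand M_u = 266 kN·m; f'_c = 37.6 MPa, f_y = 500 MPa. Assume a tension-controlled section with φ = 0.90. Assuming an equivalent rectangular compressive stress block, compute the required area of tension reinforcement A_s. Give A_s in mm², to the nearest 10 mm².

M_n = M_u/φ = 266/0.90 = 295.556 kN·m.
With M_n = 0.85 f'_c a b (d − a/2), solve the quadratic for a:
a = d − √(d² − 2M_n/(0.85 f'_c b)) = 545 − √(545² − 2 × 295.556×10⁶/(0.85 × 37.6 × 300)) = 59.85 mm.
A_s = 0.85 f'_c a b / f_y = 0.85 × 37.6 × 59.85 × 300 / 500 = 1147.7 mm².

A_s ≈ 1150 mm²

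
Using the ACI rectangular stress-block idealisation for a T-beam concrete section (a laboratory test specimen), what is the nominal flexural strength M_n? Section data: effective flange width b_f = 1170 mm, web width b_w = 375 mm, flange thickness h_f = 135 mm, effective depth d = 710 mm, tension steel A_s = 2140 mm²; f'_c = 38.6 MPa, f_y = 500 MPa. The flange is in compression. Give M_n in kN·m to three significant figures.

M_n ≈ 745 kN·m

Tension: T = A_s f_y = 2140 × 500 = 1070000 N.
Try a within the flange: a = T/(0.85 f'_c b_f) = 1070000/(0.85 × 38.6 × 1170) = 27.87 mm.
Since a = 27.87 ≤ h_f = 135 mm, the stress block lies entirely in the flange; analyse as a rectangular beam of width b_f.
M_n = T(d − a/2) = 1070000 × (710 − 13.935) = 744.79 × 10⁶ N·mm.
M_n = 744.79 kN·m.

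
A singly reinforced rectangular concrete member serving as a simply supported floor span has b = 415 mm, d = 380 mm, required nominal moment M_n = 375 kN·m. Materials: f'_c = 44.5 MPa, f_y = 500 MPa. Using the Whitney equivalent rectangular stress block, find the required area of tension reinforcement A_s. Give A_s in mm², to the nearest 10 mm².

A_s ≈ 2170 mm²

With M_n = 0.85 f'_c a b (d − a/2), solve the quadratic for a:
a = d − √(d² − 2M_n/(0.85 f'_c b)) = 380 − √(380² − 2 × 375×10⁶/(0.85 × 44.5 × 415)) = 69.16 mm.
A_s = 0.85 f'_c a b / f_y = 0.85 × 44.5 × 69.16 × 415 / 500 = 2171.3 mm².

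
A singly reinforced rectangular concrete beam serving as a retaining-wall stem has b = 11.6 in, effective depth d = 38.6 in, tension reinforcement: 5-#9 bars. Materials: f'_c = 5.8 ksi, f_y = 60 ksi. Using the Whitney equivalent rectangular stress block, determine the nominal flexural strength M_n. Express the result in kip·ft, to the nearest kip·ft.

A_s = 5 × 1 = 5 in².
T = A_s f_y = 5 × 60 = 300 kips.
a = T/(0.85 f'_c b) = 300/(0.85 × 5.8 × 11.6) = 5.246 in.
M_n = T(d − a/2) = 300 × (38.6 − 2.623) = 10793.1 kip·in = 10793.1/12 = 899.43 kip·ft.

M_n ≈ 899 kip·ft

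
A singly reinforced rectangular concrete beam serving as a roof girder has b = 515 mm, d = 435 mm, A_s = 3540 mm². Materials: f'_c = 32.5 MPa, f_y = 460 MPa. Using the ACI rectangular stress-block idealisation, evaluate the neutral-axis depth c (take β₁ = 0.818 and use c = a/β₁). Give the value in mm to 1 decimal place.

c ≈ 139.9 mm

T = A_s f_y = 3540 × 460 = 1628400 N = 1628.4 kN.
Setting C = 0.85 f'_c a b equal to T: a = 1628400/(0.85 × 32.5 × 515) = 114.459 mm.
With β₁ = 0.818, c = a/β₁ = 114.459/0.818 = 139.9 mm.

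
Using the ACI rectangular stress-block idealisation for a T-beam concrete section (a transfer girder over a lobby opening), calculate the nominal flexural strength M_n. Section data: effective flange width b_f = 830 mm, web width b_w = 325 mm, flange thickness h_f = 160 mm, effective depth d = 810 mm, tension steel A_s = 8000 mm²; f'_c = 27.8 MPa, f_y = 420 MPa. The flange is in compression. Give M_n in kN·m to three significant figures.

Tension: T = A_s f_y = 8000 × 420 = 3360000 N.
Try a within the flange: a = T/(0.85 f'_c b_f) = 3360000/(0.85 × 27.8 × 830) = 171.32 mm.
a = 171.32 > h_f = 160 mm: the block extends into the web. Split into flange-overhang and web parts.
C_f = 0.85 f'_c (b_f − b_w) h_f = 0.85 × 27.8 × (830 − 325) × 160 = 1909304 N.
Remaining web compression depth: a_w = (T − C_f)/(0.85 f'_c b_w) = (3360000 − 1909304)/(0.85 × 27.8 × 325) = 188.90 mm.
M_n = C_f(d − h_f/2) + (T − C_f)(d − a_w/2) = 1909304 × (810 − 80) + 1450696 × (810 − 94.45) = 1393.79 + 1038.05 = 2431.84 × 10⁶ N·mm.
M_n = 2431.84 kN·m.

M_n ≈ 2430 kN·m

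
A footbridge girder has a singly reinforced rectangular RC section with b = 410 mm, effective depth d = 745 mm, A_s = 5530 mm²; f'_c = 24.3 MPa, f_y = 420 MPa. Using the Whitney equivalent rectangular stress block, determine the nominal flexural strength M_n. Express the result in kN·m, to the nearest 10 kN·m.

M_n ≈ 1410 kN·m

T = A_s f_y = 5530 × 420 = 2322600 N = 2322.6 kN.
From C = T: a = T/(0.85 f'_c b) = 2322600/(0.85 × 24.3 × 410) = 274.26 mm.
M_n = T(d − a/2) = 2322.6 kN × (745 − 137.13) mm = 1411.84 kN·m.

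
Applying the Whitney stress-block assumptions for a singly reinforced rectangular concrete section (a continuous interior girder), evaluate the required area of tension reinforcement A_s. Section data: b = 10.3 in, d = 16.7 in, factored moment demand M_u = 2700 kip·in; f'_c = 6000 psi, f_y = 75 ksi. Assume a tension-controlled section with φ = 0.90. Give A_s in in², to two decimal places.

M_n = M_u/φ = 2700/0.90 = 3000 kip·in.
From M_n = 0.85 f'_c a b (d − a/2):
a = d − √(d² − 2M_n/(0.85 f'_c b)) = 16.7 − √(16.7² − 2 × 3000/(0.85 × 6 × 10.3)) = 3.868 in.
A_s = 0.85 f'_c a b / f_y = 0.85 × 6 × 3.868 × 10.3 / 75 = 2.709 in².

A_s ≈ 2.71 in²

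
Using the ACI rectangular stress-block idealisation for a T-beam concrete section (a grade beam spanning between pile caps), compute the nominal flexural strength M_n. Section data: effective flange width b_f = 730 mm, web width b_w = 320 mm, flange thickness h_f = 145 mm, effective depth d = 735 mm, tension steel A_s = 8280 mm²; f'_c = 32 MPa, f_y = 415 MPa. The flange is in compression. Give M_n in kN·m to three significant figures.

Tension: T = A_s f_y = 8280 × 415 = 3436200 N.
Try a within the flange: a = T/(0.85 f'_c b_f) = 3436200/(0.85 × 32 × 730) = 173.06 mm.
a = 173.06 > h_f = 145 mm: the block extends into the web. Split into flange-overhang and web parts.
C_f = 0.85 f'_c (b_f − b_w) h_f = 0.85 × 32 × (730 − 320) × 145 = 1617040 N.
Remaining web compression depth: a_w = (T − C_f)/(0.85 f'_c b_w) = (3436200 − 1617040)/(0.85 × 32 × 320) = 209.00 mm.
M_n = C_f(d − h_f/2) + (T − C_f)(d − a_w/2) = 1617040 × (735 − 72.5) + 1819160 × (735 − 104.5) = 1071.29 + 1146.98 = 2218.27 × 10⁶ N·mm.
M_n = 2218.27 kN·m.

M_n ≈ 2220 kN·m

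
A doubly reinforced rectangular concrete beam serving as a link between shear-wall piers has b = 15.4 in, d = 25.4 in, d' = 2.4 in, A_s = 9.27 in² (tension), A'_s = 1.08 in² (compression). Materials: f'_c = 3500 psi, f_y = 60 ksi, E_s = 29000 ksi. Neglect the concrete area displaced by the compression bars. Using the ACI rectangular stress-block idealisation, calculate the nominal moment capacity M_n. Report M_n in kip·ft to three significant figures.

M_n ≈ 945 kip·ft

Assume both steels yield.
a = (A_s − A'_s) f_y/(0.85 f'_c b) = (9.27 − 1.08) × 60/(0.85 × 3.5 × 15.4) = 10.726 in.
c = a/β₁ = 10.726/0.85 = 12.619 in; ε'_s = 0.003(c − d')/c = 0.0024 ≥ ε_y = 0.0021, so the compression steel yields.
M_n = (A_s − A'_s) f_y (d − a/2) + A'_s f_y (d − d') = 491.4 × (25.4 − 5.363) + 64.8 × (25.4 − 2.4) = 9846.2 + 1490.4 = 11336.6 kip·in = 11336.6/12 = 944.72 kip·ft.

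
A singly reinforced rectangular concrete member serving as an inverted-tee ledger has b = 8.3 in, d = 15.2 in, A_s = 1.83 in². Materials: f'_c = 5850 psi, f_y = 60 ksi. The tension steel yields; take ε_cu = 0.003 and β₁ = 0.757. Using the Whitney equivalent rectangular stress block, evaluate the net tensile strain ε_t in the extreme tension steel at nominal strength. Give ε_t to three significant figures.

a = A_s f_y/(0.85 f'_c b) = 2.660 in.
β₁ = 0.757, so c = a/β₁ = 2.660/0.757 = 3.514 in.
From the linear strain diagram with ε_cu = 0.003: ε_t = 0.003 (d − c)/c = 0.003 × (15.2 − 3.514)/3.514 = 0.00998.
Since ε_t ≥ 0.005, the section is tension-controlled.

ε_t ≈ 0.00998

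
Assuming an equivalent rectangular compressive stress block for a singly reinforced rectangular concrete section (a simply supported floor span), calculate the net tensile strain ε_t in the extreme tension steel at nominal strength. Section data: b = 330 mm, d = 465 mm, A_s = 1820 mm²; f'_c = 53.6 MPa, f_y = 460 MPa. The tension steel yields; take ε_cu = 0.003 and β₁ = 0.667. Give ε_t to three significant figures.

ε_t ≈ 0.0137

a = A_s f_y/(0.85 f'_c b) = 55.68 mm.
β₁ = 0.667, so c = a/β₁ = 55.68/0.667 = 83.48 mm.
From the linear strain diagram with ε_cu = 0.003: ε_t = 0.003 (d − c)/c = 0.003 × (465 − 83.48)/83.48 = 0.0137.
Since ε_t ≥ 0.005, the section is tension-controlled.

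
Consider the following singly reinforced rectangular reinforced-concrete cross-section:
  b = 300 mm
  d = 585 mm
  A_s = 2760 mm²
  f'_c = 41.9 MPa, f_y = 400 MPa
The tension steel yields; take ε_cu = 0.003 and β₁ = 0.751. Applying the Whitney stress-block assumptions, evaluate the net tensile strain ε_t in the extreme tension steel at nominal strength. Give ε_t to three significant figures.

ε_t ≈ 0.00976

a = A_s f_y/(0.85 f'_c b) = 103.33 mm.
β₁ = 0.751, so c = a/β₁ = 103.33/0.751 = 137.59 mm.
From the linear strain diagram with ε_cu = 0.003: ε_t = 0.003 (d − c)/c = 0.003 × (585 − 137.59)/137.59 = 0.00976.
Since ε_t ≥ 0.005, the section is tension-controlled.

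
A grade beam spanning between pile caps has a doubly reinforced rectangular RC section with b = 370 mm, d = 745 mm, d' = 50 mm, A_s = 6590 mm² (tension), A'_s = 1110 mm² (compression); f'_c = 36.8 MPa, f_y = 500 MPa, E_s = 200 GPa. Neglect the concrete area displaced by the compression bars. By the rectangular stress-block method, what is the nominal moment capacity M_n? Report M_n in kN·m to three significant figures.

M_n ≈ 2100 kN·m

Assume both tension and compression steel yield.
Net tension couple steel: A_s − A'_s = 5480 mm².
a = (A_s − A'_s) f_y / (0.85 f'_c b) = 2740000/(0.85 × 36.8 × 370) = 236.75 mm.
c = a/β₁ = 236.75/0.787 = 300.83 mm; ε'_s = 0.003(c − d')/c = 0.0025 ≥ f_y/E_s = 0.0025, so compression steel does yield.
M_n = (A_s − A'_s) f_y (d − a/2) + A'_s f_y (d − d') = [2740000 × (745 − 118.375) + 555000 × (745 − 50)] × 10⁻⁶ = 1716.95 + 385.73 = 2102.68 kN·m.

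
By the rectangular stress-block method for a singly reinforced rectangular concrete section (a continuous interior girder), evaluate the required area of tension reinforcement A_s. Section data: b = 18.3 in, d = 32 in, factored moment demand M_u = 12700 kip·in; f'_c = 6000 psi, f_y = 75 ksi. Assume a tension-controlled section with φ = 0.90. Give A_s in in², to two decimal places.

A_s ≈ 6.39 in²

M_n = M_u/φ = 12700/0.90 = 14111.1 kip·in.
From M_n = 0.85 f'_c a b (d − a/2):
a = d − √(d² − 2M_n/(0.85 f'_c b)) = 32 − √(32² − 2 × 14111.1/(0.85 × 6 × 18.3)) = 5.137 in.
A_s = 0.85 f'_c a b / f_y = 0.85 × 6 × 5.137 × 18.3 / 75 = 6.392 in².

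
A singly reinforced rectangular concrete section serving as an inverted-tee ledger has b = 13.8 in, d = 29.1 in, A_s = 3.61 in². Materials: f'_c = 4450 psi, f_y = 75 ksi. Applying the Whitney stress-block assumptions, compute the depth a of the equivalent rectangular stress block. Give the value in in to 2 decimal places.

a ≈ 5.19 in

T = A_s f_y = 3.61 × 75 = 270.75 kips.
a = T/(0.85 f'_c b) = 270.75/(0.85 × 4.45 × 13.8) = 5.19 in.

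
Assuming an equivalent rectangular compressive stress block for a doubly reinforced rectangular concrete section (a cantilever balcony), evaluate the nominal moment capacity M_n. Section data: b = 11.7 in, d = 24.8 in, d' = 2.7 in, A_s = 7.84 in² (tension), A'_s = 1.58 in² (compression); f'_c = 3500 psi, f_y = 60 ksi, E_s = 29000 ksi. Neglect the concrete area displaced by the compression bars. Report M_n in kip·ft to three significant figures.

Assume both steels yield.
a = (A_s − A'_s) f_y/(0.85 f'_c b) = (7.84 − 1.58) × 60/(0.85 × 3.5 × 11.7) = 10.791 in.
c = a/β₁ = 10.791/0.85 = 12.695 in; ε'_s = 0.003(c − d')/c = 0.0024 ≥ ε_y = 0.0021, so the compression steel yields.
M_n = (A_s − A'_s) f_y (d − a/2) + A'_s f_y (d − d') = 375.6 × (24.8 − 5.3955) + 94.8 × (24.8 − 2.7) = 7288.3 + 2095.1 = 9383.4 kip·in = 9383.4/12 = 781.95 kip·ft.

M_n ≈ 782 kip·ft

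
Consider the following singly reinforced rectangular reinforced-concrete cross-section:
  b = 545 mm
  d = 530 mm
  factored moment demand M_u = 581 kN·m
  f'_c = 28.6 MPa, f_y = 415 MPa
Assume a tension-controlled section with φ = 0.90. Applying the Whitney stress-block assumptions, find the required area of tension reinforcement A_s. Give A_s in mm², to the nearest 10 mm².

M_n = M_u/φ = 581/0.90 = 645.556 kN·m.
With M_n = 0.85 f'_c a b (d − a/2), solve the quadratic for a:
a = d − √(d² − 2M_n/(0.85 f'_c b)) = 530 − √(530² − 2 × 645.556×10⁶/(0.85 × 28.6 × 545)) = 101.69 mm.
A_s = 0.85 f'_c a b / f_y = 0.85 × 28.6 × 101.69 × 545 / 415 = 3246.5 mm².

A_s ≈ 3250 mm²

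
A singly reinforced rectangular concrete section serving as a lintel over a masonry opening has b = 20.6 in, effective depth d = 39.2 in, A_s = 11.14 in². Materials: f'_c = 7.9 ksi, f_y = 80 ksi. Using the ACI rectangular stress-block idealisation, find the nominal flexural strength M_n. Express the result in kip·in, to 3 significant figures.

M_n ≈ 32100 kip·in

T = A_s f_y = 11.14 × 80 = 891.2 kips.
a = T/(0.85 f'_c b) = 891.2/(0.85 × 7.9 × 20.6) = 6.443 in.
M_n = T(d − a/2) = 891.2 × (39.2 − 3.2215) = 32064.0 kip·in.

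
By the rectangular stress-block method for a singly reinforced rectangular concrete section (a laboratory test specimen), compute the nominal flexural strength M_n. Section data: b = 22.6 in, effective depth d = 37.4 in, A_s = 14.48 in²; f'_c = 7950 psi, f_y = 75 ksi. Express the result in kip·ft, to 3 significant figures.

M_n ≈ 3060 kip·ft

T = A_s f_y = 14.48 × 75 = 1086 kips.
a = T/(0.85 f'_c b) = 1086/(0.85 × 7.95 × 22.6) = 7.111 in.
M_n = T(d − a/2) = 1086 × (37.4 − 3.5555) = 36755.1 kip·in = 36755.1/12 = 3062.93 kip·ft.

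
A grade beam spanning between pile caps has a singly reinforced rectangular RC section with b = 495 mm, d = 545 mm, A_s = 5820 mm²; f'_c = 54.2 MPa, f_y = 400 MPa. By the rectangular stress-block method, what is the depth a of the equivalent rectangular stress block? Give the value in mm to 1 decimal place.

a ≈ 102.1 mm

T = A_s f_y = 5820 × 400 = 2328000 N = 2328 kN.
Setting C = 0.85 f'_c a b equal to T: a = 2328000/(0.85 × 54.2 × 495) = 102.1 mm.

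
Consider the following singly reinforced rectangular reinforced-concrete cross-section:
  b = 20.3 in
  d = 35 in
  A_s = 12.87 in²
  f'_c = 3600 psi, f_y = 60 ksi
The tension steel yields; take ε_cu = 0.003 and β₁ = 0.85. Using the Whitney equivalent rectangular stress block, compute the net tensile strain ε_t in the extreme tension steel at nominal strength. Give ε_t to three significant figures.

ε_t ≈ 0.00418

a = A_s f_y/(0.85 f'_c b) = 12.431 in.
β₁ = 0.85, so c = a/β₁ = 12.431/0.85 = 14.625 in.
From the linear strain diagram with ε_cu = 0.003: ε_t = 0.003 (d − c)/c = 0.003 × (35 − 14.625)/14.625 = 0.00418.
ε_t is between 0.004 and 0.005 — transition zone.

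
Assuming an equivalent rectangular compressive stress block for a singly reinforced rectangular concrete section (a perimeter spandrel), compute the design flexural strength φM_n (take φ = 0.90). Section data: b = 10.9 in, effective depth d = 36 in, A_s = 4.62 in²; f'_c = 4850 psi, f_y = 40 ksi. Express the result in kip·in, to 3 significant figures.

T = A_s f_y = 4.62 × 40 = 184.8 kips.
a = T/(0.85 f'_c b) = 184.8/(0.85 × 4.85 × 10.9) = 4.113 in.
M_n = T(d − a/2) = 184.8 × (36 − 2.0565) = 6272.8 kip·in.
φM_n = 0.90 × 6272.8 = 5645.5 kip·in.

φM_n ≈ 5650 kip·in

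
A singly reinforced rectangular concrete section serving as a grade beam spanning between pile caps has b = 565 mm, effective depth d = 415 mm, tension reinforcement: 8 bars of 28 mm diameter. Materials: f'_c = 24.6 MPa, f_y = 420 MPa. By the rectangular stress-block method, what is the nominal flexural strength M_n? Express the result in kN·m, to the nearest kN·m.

M_n ≈ 678 kN·m

A_s = 8 × 616 = 4928 mm².
T = A_s f_y = 4928 × 420 = 2069760 N = 2069.76 kN.
From C = T: a = T/(0.85 f'_c b) = 2069760/(0.85 × 24.6 × 565) = 175.19 mm.
M_n = T(d − a/2) = 2069.76 kN × (415 − 87.595) mm = 677.65 kN·m.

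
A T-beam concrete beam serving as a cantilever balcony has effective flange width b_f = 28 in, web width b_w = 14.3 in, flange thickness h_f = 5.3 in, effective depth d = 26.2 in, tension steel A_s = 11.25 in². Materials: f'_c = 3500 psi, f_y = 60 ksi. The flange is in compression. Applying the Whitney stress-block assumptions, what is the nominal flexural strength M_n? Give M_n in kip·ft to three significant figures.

Tension: T = A_s f_y = 11.25 × 60 = 675 kips.
Try a within the flange: a = T/(0.85 f'_c b_f) = 675/(0.85 × 3.5 × 28) = 8.103 in.
a = 8.103 > h_f = 5.3 in: the block extends into the web. Split into flange-overhang and web parts.
C_f = 0.85 f'_c (b_f − b_w) h_f = 0.85 × 3.5 × (28 − 14.3) × 5.3 = 216.0 kips.
Remaining web compression depth: a_w = (T − C_f)/(0.85 f'_c b_w) = (675 − 216.0)/(0.85 × 3.5 × 14.3) = 10.789 in.
M_n = C_f(d − h_f/2) + (T − C_f)(d − a_w/2) = 216.0 × (26.2 − 2.65) + 459 × (26.2 − 5.3945) = 5086.8 + 9549.7 = 14636.5 kip·in.
M_n = 14636.5/12 = 1219.71 kip·ft.

M_n ≈ 1220 kip·ft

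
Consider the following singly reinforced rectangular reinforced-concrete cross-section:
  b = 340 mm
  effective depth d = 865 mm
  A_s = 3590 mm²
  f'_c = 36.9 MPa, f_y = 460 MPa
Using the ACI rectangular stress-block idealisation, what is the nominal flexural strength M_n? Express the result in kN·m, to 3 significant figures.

M_n ≈ 1300 kN·m

T = A_s f_y = 3590 × 460 = 1651400 N = 1651.4 kN.
From C = T: a = T/(0.85 f'_c b) = 1651400/(0.85 × 36.9 × 340) = 154.86 mm.
M_n = T(d − a/2) = 1651.4 kN × (865 − 77.43) mm = 1300.59 kN·m.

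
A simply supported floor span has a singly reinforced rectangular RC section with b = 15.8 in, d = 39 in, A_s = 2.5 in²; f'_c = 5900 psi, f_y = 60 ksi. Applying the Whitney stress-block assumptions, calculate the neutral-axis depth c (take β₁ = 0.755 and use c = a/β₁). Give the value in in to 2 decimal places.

T = A_s f_y = 2.5 × 60 = 150 kips.
a = T/(0.85 f'_c b) = 150/(0.85 × 5.9 × 15.8) = 1.8931 in.
With β₁ = 0.755, c = a/β₁ = 1.8931/0.755 = 2.51 in.

c ≈ 2.51 in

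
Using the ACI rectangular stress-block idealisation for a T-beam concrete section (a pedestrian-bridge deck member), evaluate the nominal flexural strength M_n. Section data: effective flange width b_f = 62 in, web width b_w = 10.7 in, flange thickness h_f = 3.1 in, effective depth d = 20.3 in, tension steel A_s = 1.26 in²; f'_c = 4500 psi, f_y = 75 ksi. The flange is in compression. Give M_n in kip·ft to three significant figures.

M_n ≈ 158 kip·ft

Tension: T = A_s f_y = 1.26 × 75 = 94.5 kips.
Try a within the flange: a = T/(0.85 f'_c b_f) = 94.5/(0.85 × 4.5 × 62) = 0.398 in.
Since a = 0.398 ≤ h_f = 3.1 in, the stress block lies entirely in the flange; analyse as a rectangular beam of width b_f.
M_n = T(d − a/2) = 94.5 × (20.3 − 0.199) = 1899.5 kip·in.
M_n = 1899.5/12 = 158.29 kip·ft.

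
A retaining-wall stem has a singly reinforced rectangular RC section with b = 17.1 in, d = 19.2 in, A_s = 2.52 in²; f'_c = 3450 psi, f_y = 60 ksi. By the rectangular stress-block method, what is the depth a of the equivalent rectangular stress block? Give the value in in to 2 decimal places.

T = A_s f_y = 2.52 × 60 = 151.2 kips.
a = T/(0.85 f'_c b) = 151.2/(0.85 × 3.45 × 17.1) = 3.02 in.

a ≈ 3.02 in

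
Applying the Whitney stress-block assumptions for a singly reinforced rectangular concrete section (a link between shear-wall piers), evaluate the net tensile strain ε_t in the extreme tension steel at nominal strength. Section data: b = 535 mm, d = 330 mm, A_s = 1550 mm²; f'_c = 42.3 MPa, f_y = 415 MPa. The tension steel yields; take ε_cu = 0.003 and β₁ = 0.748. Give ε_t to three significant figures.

a = A_s f_y/(0.85 f'_c b) = 33.44 mm.
β₁ = 0.748, so c = a/β₁ = 33.44/0.748 = 44.71 mm.
From the linear strain diagram with ε_cu = 0.003: ε_t = 0.003 (d − c)/c = 0.003 × (330 − 44.71)/44.71 = 0.0191.
Since ε_t ≥ 0.005, the section is tension-controlled.

ε_t ≈ 0.0191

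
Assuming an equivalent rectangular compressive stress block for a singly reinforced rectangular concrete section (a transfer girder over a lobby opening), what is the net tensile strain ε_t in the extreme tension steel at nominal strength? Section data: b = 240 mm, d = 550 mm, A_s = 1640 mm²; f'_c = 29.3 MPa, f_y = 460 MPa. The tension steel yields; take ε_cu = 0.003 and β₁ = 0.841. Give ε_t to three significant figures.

a = A_s f_y/(0.85 f'_c b) = 126.21 mm.
β₁ = 0.841, so c = a/β₁ = 126.21/0.841 = 150.07 mm.
From the linear strain diagram with ε_cu = 0.003: ε_t = 0.003 (d − c)/c = 0.003 × (550 − 150.07)/150.07 = 0.00799.
Since ε_t ≥ 0.005, the section is tension-controlled.

ε_t ≈ 0.00799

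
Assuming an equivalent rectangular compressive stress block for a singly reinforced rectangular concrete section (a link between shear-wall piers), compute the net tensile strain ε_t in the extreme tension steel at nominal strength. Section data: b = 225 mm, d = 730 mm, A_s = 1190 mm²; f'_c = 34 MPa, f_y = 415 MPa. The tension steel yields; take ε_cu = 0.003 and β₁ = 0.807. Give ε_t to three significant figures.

ε_t ≈ 0.0203

a = A_s f_y/(0.85 f'_c b) = 75.95 mm.
β₁ = 0.807, so c = a/β₁ = 75.95/0.807 = 94.11 mm.
From the linear strain diagram with ε_cu = 0.003: ε_t = 0.003 (d − c)/c = 0.003 × (730 − 94.11)/94.11 = 0.0203.
Since ε_t ≥ 0.005, the section is tension-controlled.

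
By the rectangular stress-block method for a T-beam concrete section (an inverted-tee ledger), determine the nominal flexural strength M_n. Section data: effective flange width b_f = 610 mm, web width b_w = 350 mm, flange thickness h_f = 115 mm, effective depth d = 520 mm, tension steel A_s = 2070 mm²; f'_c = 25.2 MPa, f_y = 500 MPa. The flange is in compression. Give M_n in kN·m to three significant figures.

M_n ≈ 497 kN·m

Tension: T = A_s f_y = 2070 × 500 = 1035000 N.
Try a within the flange: a = T/(0.85 f'_c b_f) = 1035000/(0.85 × 25.2 × 610) = 79.21 mm.
Since a = 79.21 ≤ h_f = 115 mm, the stress block lies entirely in the flange; analyse as a rectangular beam of width b_f.
M_n = T(d − a/2) = 1035000 × (520 − 39.605) = 497.21 × 10⁶ N·mm.
M_n = 497.21 kN·m.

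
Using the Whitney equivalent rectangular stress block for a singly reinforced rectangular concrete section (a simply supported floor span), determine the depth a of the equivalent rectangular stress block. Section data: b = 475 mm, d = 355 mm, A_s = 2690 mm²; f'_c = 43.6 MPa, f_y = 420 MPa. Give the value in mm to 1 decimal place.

a ≈ 64.2 mm

T = A_s f_y = 2690 × 420 = 1129800 N = 1129.8 kN.
Setting C = 0.85 f'_c a b equal to T: a = 1129800/(0.85 × 43.6 × 475) = 64.2 mm.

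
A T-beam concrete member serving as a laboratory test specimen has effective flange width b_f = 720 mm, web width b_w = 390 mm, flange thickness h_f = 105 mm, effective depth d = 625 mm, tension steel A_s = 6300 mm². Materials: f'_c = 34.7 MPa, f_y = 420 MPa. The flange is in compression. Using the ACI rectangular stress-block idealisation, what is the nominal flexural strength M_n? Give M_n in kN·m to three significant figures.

M_n ≈ 1490 kN·m

Tension: T = A_s f_y = 6300 × 420 = 2646000 N.
Try a within the flange: a = T/(0.85 f'_c b_f) = 2646000/(0.85 × 34.7 × 720) = 124.60 mm.
a = 124.60 > h_f = 105 mm: the block extends into the web. Split into flange-overhang and web parts.
C_f = 0.85 f'_c (b_f − b_w) h_f = 0.85 × 34.7 × (720 − 390) × 105 = 1022002 N.
Remaining web compression depth: a_w = (T − C_f)/(0.85 f'_c b_w) = (2646000 − 1022002)/(0.85 × 34.7 × 390) = 141.18 mm.
M_n = C_f(d − h_f/2) + (T − C_f)(d − a_w/2) = 1022002 × (625 − 52.5) + 1623998 × (625 − 70.59) = 585.10 + 900.36 = 1485.46 × 10⁶ N·mm.
M_n = 1485.46 kN·m.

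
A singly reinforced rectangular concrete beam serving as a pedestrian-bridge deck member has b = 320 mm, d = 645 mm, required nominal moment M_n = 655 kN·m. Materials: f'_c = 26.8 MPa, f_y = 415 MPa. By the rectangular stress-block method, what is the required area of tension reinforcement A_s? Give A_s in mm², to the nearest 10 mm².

A_s ≈ 2790 mm²

With M_n = 0.85 f'_c a b (d − a/2), solve the quadratic for a:
a = d − √(d² − 2M_n/(0.85 f'_c b)) = 645 − √(645² − 2 × 655×10⁶/(0.85 × 26.8 × 320)) = 158.88 mm.
A_s = 0.85 f'_c a b / f_y = 0.85 × 26.8 × 158.88 × 320 / 415 = 2790.8 mm².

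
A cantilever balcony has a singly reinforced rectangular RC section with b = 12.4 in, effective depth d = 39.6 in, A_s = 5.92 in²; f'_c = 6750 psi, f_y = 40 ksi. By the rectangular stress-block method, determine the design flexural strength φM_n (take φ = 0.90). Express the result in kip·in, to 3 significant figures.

φM_n ≈ 8080 kip·in

T = A_s f_y = 5.92 × 40 = 236.8 kips.
a = T/(0.85 f'_c b) = 236.8/(0.85 × 6.75 × 12.4) = 3.328 in.
M_n = T(d − a/2) = 236.8 × (39.6 − 1.664) = 8983.2 kip·in.
φM_n = 0.90 × 8983.2 = 8084.9 kip·in.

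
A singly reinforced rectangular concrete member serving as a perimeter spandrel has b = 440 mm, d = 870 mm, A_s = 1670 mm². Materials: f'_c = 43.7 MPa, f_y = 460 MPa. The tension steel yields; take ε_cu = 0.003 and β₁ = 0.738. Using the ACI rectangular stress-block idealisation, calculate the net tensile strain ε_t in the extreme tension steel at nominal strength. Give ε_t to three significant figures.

ε_t ≈ 0.0380

a = A_s f_y/(0.85 f'_c b) = 47.00 mm.
β₁ = 0.738, so c = a/β₁ = 47.00/0.738 = 63.69 mm.
From the linear strain diagram with ε_cu = 0.003: ε_t = 0.003 (d − c)/c = 0.003 × (870 − 63.69)/63.69 = 0.0380.
Since ε_t ≥ 0.005, the section is tension-controlled.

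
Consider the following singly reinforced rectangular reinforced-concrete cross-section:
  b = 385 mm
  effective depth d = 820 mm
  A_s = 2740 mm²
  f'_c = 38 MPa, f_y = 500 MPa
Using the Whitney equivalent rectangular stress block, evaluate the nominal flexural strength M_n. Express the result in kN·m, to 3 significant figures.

M_n ≈ 1050 kN·m

T = A_s f_y = 2740 × 500 = 1370000 N = 1370 kN.
From C = T: a = T/(0.85 f'_c b) = 1370000/(0.85 × 38 × 385) = 110.17 mm.
M_n = T(d − a/2) = 1370 kN × (820 − 55.085) mm = 1047.93 kN·m.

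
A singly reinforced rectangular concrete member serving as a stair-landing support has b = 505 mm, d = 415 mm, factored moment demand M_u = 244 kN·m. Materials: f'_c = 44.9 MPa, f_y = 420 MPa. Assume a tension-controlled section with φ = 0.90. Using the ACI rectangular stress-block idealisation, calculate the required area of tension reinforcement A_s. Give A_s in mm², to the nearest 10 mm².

A_s ≈ 1620 mm²

M_n = M_u/φ = 244/0.90 = 271.111 kN·m.
With M_n = 0.85 f'_c a b (d − a/2), solve the quadratic for a:
a = d − √(d² − 2M_n/(0.85 f'_c b)) = 415 − √(415² − 2 × 271.111×10⁶/(0.85 × 44.9 × 505)) = 35.41 mm.
A_s = 0.85 f'_c a b / f_y = 0.85 × 44.9 × 35.41 × 505 / 420 = 1624.9 mm².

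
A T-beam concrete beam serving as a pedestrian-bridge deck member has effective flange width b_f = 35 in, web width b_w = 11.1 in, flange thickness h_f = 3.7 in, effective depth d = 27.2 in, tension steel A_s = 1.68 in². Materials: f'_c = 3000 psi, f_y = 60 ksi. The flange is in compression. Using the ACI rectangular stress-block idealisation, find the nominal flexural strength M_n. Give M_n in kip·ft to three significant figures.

M_n ≈ 224 kip·ft

Tension: T = A_s f_y = 1.68 × 60 = 100.8 kips.
Try a within the flange: a = T/(0.85 f'_c b_f) = 100.8/(0.85 × 3 × 35) = 1.129 in.
Since a = 1.129 ≤ h_f = 3.7 in, the stress block lies entirely in the flange; analyse as a rectangular beam of width b_f.
M_n = T(d − a/2) = 100.8 × (27.2 − 0.5645) = 2684.9 kip·in.
M_n = 2684.9/12 = 223.74 kip·ft.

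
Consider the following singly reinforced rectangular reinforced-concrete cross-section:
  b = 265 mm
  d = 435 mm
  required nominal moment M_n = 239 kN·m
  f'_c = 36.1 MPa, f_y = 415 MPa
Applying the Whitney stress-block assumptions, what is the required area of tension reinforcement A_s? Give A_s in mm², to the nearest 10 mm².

With M_n = 0.85 f'_c a b (d − a/2), solve the quadratic for a:
a = d − √(d² − 2M_n/(0.85 f'_c b)) = 435 − √(435² − 2 × 239×10⁶/(0.85 × 36.1 × 265)) = 73.83 mm.
A_s = 0.85 f'_c a b / f_y = 0.85 × 36.1 × 73.83 × 265 / 415 = 1446.6 mm².

A_s ≈ 1450 mm²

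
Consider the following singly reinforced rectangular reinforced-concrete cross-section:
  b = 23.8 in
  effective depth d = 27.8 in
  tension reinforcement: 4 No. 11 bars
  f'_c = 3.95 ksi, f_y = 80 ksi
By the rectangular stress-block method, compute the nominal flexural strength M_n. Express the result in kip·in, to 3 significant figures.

M_n ≈ 12300 kip·in

A_s = 4 × 1.56 = 6.24 in².
T = A_s f_y = 6.24 × 80 = 499.2 kips.
a = T/(0.85 f'_c b) = 499.2/(0.85 × 3.95 × 23.8) = 6.247 in.
M_n = T(d − a/2) = 499.2 × (27.8 − 3.1235) = 12318.5 kip·in.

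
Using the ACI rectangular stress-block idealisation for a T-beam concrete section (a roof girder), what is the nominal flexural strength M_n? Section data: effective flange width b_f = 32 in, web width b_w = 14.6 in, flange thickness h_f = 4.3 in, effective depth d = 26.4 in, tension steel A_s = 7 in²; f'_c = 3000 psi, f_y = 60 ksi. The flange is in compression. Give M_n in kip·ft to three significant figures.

Tension: T = A_s f_y = 7 × 60 = 420 kips.
Try a within the flange: a = T/(0.85 f'_c b_f) = 420/(0.85 × 3 × 32) = 5.147 in.
a = 5.147 > h_f = 4.3 in: the block extends into the web. Split into flange-overhang and web parts.
C_f = 0.85 f'_c (b_f − b_w) h_f = 0.85 × 3 × (32 − 14.6) × 4.3 = 190.8 kips.
Remaining web compression depth: a_w = (T − C_f)/(0.85 f'_c b_w) = (420 − 190.8)/(0.85 × 3 × 14.6) = 6.156 in.
M_n = C_f(d − h_f/2) + (T − C_f)(d − a_w/2) = 190.8 × (26.4 − 2.15) + 229.2 × (26.4 − 3.078) = 4626.9 + 5345.4 = 9972.3 kip·in.
M_n = 9972.3/12 = 831.03 kip·ft.

M_n ≈ 831 kip·ft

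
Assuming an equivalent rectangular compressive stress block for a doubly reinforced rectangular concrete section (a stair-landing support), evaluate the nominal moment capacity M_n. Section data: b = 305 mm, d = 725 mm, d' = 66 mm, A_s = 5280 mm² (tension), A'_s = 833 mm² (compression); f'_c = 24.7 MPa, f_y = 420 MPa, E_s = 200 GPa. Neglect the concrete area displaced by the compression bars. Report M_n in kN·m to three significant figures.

M_n ≈ 1310 kN·m

Assume both tension and compression steel yield.
Net tension couple steel: A_s − A'_s = 4447 mm².
a = (A_s − A'_s) f_y / (0.85 f'_c b) = 1867740/(0.85 × 24.7 × 305) = 291.68 mm.
c = a/β₁ = 291.68/0.85 = 343.15 mm; ε'_s = 0.003(c − d')/c = 0.0024 ≥ f_y/E_s = 0.0021, so compression steel does yield.
M_n = (A_s − A'_s) f_y (d − a/2) + A'_s f_y (d − d') = [1867740 × (725 − 145.84) + 349860 × (725 − 66)] × 10⁻⁶ = 1081.72 + 230.56 = 1312.28 kN·m.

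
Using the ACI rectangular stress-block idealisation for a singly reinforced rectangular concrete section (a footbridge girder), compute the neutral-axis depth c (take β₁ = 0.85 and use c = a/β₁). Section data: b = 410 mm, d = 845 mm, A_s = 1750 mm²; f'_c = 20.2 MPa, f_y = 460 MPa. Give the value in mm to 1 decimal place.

c ≈ 134.5 mm

T = A_s f_y = 1750 × 460 = 805000 N = 805 kN.
Setting C = 0.85 f'_c a b equal to T: a = 805000/(0.85 × 20.2 × 410) = 114.351 mm.
With β₁ = 0.85, c = a/β₁ = 114.351/0.85 = 134.5 mm.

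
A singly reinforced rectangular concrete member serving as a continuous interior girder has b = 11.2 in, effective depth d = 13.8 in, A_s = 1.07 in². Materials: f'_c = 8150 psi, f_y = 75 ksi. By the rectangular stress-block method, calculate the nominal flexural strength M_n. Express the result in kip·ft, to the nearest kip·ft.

M_n ≈ 89 kip·ft

T = A_s f_y = 1.07 × 75 = 80.25 kips.
a = T/(0.85 f'_c b) = 80.25/(0.85 × 8.15 × 11.2) = 1.034 in.
M_n = T(d − a/2) = 80.25 × (13.8 − 0.517) = 1066.0 kip·in = 1066.0/12 = 88.83 kip·ft.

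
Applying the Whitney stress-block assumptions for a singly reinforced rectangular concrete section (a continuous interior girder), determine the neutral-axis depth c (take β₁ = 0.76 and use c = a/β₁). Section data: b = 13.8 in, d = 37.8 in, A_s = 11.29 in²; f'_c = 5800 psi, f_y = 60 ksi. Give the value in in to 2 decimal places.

T = A_s f_y = 11.29 × 60 = 677.4 kips.
a = T/(0.85 f'_c b) = 677.4/(0.85 × 5.8 × 13.8) = 9.9568 in.
With β₁ = 0.76, c = a/β₁ = 9.9568/0.76 = 13.10 in.

c ≈ 13.10 in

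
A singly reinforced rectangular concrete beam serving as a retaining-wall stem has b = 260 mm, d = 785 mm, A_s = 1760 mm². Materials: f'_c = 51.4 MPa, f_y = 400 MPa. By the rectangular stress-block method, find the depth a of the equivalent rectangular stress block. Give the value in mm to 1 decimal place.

T = A_s f_y = 1760 × 400 = 704000 N = 704 kN.
Setting C = 0.85 f'_c a b equal to T: a = 704000/(0.85 × 51.4 × 260) = 62.0 mm.

a ≈ 62.0 mm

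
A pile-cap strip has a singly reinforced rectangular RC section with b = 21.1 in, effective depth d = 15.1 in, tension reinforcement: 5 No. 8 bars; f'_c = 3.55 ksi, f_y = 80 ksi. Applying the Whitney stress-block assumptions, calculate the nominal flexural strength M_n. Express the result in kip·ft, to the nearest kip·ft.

M_n ≈ 332 kip·ft

A_s = 5 × 0.79 = 3.95 in².
T = A_s f_y = 3.95 × 80 = 316 kips.
a = T/(0.85 f'_c b) = 316/(0.85 × 3.55 × 21.1) = 4.963 in.
M_n = T(d − a/2) = 316 × (15.1 − 2.4815) = 3987.4 kip·in = 3987.4/12 = 332.28 kip·ft.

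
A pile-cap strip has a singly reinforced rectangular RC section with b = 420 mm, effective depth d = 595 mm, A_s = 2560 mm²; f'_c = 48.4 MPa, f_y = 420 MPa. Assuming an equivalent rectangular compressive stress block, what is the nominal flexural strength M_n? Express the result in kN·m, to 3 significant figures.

M_n ≈ 606 kN·m

T = A_s f_y = 2560 × 420 = 1075200 N = 1075.2 kN.
From C = T: a = T/(0.85 f'_c b) = 1075200/(0.85 × 48.4 × 420) = 62.23 mm.
M_n = T(d − a/2) = 1075.2 kN × (595 − 31.115) mm = 606.29 kN·m.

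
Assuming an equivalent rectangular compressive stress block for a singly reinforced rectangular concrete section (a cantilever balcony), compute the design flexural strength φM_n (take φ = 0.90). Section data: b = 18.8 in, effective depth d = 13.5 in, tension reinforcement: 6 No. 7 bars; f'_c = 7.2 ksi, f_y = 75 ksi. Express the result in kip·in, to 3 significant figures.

φM_n ≈ 3000 kip·in

A_s = 6 × 0.6 = 3.6 in².
T = A_s f_y = 3.6 × 75 = 270 kips.
a = T/(0.85 f'_c b) = 270/(0.85 × 7.2 × 18.8) = 2.347 in.
M_n = T(d − a/2) = 270 × (13.5 − 1.1735) = 3328.2 kip·in.
φM_n = 0.90 × 3328.2 = 2995.4 kip·in.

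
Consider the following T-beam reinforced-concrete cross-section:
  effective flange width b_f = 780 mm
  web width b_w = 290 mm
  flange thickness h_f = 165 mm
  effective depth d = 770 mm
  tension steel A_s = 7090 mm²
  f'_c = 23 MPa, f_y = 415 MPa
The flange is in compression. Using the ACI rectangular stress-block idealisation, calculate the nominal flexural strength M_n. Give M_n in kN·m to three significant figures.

M_n ≈ 1970 kN·m

Tension: T = A_s f_y = 7090 × 415 = 2942350 N.
Try a within the flange: a = T/(0.85 f'_c b_f) = 2942350/(0.85 × 23 × 780) = 192.95 mm.
a = 192.95 > h_f = 165 mm: the block extends into the web. Split into flange-overhang and web parts.
C_f = 0.85 f'_c (b_f − b_w) h_f = 0.85 × 23 × (780 − 290) × 165 = 1580618 N.
Remaining web compression depth: a_w = (T − C_f)/(0.85 f'_c b_w) = (2942350 − 1580618)/(0.85 × 23 × 290) = 240.19 mm.
M_n = C_f(d − h_f/2) + (T − C_f)(d − a_w/2) = 1580618 × (770 − 82.5) + 1361732 × (770 − 120.095) = 1086.67 + 885.00 = 1971.67 × 10⁶ N·mm.
M_n = 1971.67 kN·m.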